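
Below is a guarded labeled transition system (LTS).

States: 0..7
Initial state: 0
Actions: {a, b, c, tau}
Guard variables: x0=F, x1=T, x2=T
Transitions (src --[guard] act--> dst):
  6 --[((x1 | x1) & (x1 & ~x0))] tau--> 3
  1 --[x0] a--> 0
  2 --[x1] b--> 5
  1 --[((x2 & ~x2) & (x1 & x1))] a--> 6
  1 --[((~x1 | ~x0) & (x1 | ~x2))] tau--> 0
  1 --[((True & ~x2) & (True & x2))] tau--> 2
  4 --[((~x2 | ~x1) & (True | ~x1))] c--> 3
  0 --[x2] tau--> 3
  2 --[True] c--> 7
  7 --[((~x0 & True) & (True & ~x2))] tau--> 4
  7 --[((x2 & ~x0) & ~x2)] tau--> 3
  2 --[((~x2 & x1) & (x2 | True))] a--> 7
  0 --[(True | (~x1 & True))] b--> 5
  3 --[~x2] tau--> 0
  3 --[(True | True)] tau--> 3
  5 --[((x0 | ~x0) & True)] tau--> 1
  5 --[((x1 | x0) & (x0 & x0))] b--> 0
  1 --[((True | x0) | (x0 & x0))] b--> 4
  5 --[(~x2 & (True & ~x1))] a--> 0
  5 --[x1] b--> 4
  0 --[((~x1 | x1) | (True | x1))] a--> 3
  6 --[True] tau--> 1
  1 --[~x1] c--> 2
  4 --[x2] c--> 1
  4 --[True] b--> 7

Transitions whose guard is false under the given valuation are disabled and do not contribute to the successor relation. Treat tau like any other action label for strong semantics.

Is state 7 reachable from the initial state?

14 transition(s) survive guard evaluation.
depth 0: {0}
depth 1: {3,5}  total {0,3,5}
depth 2: {1,4}  total {0,1,3,4,5}
depth 3: {7}  total {0,1,3,4,5,7}
Reach set: {0,1,3,4,5,7}
trace reaching 7: b·b·b

Answer: REACHABLE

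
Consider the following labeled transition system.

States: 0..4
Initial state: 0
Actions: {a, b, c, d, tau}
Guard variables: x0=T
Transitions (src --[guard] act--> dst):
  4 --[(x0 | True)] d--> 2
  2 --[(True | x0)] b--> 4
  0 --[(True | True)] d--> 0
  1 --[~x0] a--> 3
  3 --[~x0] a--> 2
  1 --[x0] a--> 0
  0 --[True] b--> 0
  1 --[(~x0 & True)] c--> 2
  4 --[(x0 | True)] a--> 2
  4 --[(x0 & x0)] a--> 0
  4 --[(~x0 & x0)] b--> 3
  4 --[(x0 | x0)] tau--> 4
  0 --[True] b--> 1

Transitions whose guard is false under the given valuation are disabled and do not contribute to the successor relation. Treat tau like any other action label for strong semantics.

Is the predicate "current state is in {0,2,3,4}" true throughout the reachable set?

Answer: INVARIANT VIOLATED at state 1

Working:
Safe = {0,2,3,4}
Reach set: {0,1}
  0: ✓
  1: ✗ unsafe
witness against invariant: b → 1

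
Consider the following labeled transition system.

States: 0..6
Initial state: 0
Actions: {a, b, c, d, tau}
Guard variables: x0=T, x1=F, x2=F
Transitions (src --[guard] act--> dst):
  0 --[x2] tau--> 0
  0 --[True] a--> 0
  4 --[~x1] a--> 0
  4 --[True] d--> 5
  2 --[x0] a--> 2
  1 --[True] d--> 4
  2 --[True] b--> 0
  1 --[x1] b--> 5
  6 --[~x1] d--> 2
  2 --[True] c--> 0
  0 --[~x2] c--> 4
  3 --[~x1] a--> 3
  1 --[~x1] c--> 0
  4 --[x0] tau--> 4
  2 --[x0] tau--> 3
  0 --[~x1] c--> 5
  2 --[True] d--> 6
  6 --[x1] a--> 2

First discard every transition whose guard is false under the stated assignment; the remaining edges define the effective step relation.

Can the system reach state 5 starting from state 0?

Guard filter leaves 15 enabled edge(s).
L0 = {0}
L1 = {4,5}  total {0,4,5}
R = {0,4,5}
Path to 5: c

Answer: REACHABLE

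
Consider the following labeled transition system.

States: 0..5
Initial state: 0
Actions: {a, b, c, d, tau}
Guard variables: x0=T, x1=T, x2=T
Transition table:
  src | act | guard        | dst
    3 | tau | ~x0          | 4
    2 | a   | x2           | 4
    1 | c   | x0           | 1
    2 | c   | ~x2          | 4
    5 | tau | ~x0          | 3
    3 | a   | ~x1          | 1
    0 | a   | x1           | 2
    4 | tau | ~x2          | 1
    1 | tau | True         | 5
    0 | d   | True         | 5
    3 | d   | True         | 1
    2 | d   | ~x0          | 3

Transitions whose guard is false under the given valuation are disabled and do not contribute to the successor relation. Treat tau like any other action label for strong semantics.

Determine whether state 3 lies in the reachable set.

Guard filter leaves 6 enabled edge(s).
L0 = {0}
L1 = {2,5}  now seen {0,2,5}
L2 = {4}  now seen {0,2,4,5}
Reachable = {0,2,4,5}

Answer: UNREACHABLE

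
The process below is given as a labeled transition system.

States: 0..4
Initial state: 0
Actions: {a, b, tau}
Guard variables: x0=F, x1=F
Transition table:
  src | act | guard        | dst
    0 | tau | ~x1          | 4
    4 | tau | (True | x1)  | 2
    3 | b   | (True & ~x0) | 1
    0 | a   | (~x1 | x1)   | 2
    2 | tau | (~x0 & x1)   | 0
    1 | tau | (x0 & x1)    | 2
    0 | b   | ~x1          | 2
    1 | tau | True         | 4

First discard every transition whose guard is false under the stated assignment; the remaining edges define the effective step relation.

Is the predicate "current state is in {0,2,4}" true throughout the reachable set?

Allowed set {0,2,4}
Reachable = {0,2,4}
  0: ✓
  2: ✓
  4: ✓

Answer: INVARIANT HOLDS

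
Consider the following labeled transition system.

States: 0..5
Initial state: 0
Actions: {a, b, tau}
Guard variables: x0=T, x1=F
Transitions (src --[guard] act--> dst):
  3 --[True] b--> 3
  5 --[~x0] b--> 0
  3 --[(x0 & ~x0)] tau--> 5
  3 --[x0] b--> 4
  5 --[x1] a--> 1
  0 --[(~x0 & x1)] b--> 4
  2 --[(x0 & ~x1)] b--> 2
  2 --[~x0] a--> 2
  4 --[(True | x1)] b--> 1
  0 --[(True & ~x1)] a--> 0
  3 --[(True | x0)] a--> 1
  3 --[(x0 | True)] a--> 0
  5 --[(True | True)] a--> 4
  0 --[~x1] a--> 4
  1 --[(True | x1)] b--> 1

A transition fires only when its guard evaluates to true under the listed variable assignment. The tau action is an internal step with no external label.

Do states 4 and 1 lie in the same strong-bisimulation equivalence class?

Answer: BISIMILAR

Working:
Bisimulation quotient by refinement:
  π0 = {{0,1,2,3,4,5}}
  π1 = {{0,5},{1,2,4},{3}}
  π2 = {{0},{1,2,4},{3},{5}}
Fixed point at round 3; 4 class(es).
class of 4: {1,2,4}; class of 1: {1,2,4}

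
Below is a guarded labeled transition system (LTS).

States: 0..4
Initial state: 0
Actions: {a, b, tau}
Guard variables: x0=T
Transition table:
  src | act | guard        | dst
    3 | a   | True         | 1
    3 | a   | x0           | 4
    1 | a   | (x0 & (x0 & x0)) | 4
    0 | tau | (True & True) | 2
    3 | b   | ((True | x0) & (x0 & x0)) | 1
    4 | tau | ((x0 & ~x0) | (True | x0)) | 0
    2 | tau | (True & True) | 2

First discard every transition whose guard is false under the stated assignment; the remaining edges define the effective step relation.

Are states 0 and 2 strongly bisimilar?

Answer: BISIMILAR

Working:
Bisimulation quotient by refinement:
  π0 = {{0,1,2,3,4}}
  π1 = {{0,2,4},{1},{3}}
3 equivalence class(es) (converged in 2)
0∈{0,2,4}, 2∈{0,2,4}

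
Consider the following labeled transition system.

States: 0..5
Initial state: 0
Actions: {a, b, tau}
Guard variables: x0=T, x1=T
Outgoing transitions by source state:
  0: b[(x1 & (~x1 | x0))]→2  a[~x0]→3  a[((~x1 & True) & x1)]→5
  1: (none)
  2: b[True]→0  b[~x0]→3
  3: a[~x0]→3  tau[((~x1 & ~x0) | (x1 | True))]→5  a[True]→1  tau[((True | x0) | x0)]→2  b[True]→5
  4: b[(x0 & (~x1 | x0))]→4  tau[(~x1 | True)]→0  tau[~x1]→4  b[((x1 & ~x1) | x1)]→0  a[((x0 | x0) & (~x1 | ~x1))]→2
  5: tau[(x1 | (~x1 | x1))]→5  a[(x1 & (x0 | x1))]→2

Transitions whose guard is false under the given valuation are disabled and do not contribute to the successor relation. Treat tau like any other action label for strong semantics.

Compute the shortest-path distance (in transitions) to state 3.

Answer: UNREACHABLE

Trace:
Breadth-first toward 3:
  Layer 0: {0}
  Layer 1: {2}
3 never appears.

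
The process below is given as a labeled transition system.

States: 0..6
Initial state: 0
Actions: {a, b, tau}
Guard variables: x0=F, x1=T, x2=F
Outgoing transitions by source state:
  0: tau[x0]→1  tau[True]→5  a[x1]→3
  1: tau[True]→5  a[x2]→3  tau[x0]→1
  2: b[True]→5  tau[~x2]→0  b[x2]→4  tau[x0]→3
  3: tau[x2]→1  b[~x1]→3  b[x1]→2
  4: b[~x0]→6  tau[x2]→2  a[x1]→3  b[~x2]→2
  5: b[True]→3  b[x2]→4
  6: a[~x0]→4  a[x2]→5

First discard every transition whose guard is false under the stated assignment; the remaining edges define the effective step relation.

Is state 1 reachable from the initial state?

11 transition(s) survive guard evaluation.
Layer 0: {0}
Layer 1: {3,5}  total {0,3,5}
Layer 2: {2}  total {0,2,3,5}
Reachable = {0,2,3,5}

Answer: UNREACHABLE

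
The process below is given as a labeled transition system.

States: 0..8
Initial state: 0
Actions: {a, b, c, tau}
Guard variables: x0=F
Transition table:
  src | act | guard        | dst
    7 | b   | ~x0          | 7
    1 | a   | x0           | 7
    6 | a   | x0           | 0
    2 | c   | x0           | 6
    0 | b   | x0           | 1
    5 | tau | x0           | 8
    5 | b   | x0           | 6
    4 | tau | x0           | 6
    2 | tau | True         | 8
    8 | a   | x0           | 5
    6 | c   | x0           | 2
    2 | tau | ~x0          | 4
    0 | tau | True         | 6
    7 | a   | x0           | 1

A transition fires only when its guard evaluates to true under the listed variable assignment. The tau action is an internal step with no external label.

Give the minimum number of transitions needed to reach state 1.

BFS to 1:
  Layer 0: {0}
  Layer 1: {6}
1 never appears.

Answer: UNREACHABLE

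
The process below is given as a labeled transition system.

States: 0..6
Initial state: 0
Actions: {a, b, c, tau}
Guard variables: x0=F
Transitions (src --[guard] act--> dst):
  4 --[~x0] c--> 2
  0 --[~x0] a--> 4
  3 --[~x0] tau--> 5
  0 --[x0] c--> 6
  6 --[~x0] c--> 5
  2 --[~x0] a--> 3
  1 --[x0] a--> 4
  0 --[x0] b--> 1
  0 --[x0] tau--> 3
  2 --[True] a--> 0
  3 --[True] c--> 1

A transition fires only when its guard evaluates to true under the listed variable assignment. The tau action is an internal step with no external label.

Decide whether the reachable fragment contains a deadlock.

Reachable = {0,1,2,3,4,5}
  0: a→4  [deg 1]
  1: ∅  [no exit]
  2: a→0  a→3  [deg 2]
  3: c→1  tau→5  [deg 2]
  4: c→2  [deg 1]
  5: ∅  [no exit]
witness 1: a·c·a·c

Answer: DEADLOCK at state 1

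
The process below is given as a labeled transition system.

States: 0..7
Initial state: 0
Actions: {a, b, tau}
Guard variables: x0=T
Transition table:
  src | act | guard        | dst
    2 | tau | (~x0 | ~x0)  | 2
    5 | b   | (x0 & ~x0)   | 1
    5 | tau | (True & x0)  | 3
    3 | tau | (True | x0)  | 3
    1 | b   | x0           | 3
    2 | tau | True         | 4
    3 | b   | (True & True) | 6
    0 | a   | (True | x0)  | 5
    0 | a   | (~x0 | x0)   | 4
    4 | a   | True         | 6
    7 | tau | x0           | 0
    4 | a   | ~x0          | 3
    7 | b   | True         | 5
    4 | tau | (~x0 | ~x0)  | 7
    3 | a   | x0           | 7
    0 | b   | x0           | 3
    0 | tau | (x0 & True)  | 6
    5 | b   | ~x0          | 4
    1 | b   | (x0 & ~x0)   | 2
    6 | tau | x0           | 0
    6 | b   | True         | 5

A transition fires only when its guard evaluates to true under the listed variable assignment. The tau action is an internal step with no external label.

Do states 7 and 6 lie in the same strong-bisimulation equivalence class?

Compute ~ classes (split until stable):
  P[0] = {{0,1,2,3,4,5,6,7}}
  P[1] = {{0,3},{1},{2,5},{4},{6,7}}
  P[2] = {{0},{1},{2},{3},{4},{5},{6,7}}
7 equivalence class(es) (converged in 3)
class of 7: {6,7}; class of 6: {6,7}

Answer: BISIMILAR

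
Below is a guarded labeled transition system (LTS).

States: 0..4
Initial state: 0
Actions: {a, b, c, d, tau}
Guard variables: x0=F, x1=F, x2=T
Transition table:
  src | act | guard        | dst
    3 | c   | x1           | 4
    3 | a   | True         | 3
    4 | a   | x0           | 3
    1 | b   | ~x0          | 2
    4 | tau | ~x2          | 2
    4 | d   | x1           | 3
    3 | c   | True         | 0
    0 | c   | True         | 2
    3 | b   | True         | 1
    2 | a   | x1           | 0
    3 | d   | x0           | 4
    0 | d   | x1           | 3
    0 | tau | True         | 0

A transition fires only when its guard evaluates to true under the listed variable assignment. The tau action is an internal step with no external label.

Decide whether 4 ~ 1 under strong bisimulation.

Bisimulation quotient by refinement:
  π0 = {{0,1,2,3,4}}
  π1 = {{0},{1},{2,4},{3}}
4 equivalence class(es) (converged in 2)
class of 4: {2,4}; class of 1: {1}

Answer: NOT BISIMILAR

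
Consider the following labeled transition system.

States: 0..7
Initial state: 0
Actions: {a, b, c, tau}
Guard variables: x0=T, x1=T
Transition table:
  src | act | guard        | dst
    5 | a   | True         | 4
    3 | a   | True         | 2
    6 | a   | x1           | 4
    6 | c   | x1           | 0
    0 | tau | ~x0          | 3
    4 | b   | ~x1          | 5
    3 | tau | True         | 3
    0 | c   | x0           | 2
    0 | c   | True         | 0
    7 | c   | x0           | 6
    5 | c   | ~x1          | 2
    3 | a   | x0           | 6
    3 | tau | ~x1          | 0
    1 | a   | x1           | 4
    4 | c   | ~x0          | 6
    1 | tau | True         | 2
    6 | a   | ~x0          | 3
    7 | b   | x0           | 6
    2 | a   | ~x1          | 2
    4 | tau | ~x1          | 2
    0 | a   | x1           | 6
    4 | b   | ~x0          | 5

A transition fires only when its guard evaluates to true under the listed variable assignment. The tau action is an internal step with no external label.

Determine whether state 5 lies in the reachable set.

After dropping false guards: 13 live edges.
L0 = {0}
L1 = {2,6}  now seen {0,2,6}
L2 = {4}  now seen {0,2,4,6}
Reachable = {0,2,4,6}

Answer: UNREACHABLE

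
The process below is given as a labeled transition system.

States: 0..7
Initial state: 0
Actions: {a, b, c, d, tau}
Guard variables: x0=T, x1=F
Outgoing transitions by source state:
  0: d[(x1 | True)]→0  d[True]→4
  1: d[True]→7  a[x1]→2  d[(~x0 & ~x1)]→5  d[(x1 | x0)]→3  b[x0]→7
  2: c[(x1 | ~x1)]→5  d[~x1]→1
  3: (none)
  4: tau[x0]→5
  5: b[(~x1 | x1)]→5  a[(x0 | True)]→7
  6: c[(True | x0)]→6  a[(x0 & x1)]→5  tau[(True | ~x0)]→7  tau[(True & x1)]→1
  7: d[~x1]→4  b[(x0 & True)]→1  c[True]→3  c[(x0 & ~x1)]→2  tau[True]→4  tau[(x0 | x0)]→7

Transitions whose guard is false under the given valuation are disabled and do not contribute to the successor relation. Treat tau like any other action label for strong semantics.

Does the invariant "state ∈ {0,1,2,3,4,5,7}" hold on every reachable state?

Answer: INVARIANT HOLDS

Analysis:
Allowed set {0,1,2,3,4,5,7}
Reach set: {0,1,2,3,4,5,7}
  0: ✓
  1: ✓
  2: ✓
  3: ✓
  4: ✓
  5: ✓
  7: ✓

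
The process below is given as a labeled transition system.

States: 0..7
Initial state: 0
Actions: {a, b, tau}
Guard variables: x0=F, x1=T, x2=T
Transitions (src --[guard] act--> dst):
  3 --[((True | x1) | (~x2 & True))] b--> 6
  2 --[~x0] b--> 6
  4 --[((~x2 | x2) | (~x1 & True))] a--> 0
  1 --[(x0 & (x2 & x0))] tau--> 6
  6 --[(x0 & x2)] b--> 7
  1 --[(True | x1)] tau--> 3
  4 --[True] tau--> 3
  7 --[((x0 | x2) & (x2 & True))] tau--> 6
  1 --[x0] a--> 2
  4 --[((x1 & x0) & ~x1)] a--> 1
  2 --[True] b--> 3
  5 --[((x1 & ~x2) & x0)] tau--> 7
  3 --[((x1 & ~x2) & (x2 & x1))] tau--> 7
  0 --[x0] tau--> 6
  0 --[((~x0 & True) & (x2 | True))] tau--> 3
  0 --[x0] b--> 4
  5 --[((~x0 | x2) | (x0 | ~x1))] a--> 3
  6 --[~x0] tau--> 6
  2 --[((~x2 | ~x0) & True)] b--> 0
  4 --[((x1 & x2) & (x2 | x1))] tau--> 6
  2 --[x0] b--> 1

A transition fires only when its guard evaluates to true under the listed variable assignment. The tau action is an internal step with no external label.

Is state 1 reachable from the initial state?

After dropping false guards: 12 live edges.
L0 = {0}
L1 = {3}  total {0,3}
L2 = {6}  total {0,3,6}
R = {0,3,6}

Answer: UNREACHABLE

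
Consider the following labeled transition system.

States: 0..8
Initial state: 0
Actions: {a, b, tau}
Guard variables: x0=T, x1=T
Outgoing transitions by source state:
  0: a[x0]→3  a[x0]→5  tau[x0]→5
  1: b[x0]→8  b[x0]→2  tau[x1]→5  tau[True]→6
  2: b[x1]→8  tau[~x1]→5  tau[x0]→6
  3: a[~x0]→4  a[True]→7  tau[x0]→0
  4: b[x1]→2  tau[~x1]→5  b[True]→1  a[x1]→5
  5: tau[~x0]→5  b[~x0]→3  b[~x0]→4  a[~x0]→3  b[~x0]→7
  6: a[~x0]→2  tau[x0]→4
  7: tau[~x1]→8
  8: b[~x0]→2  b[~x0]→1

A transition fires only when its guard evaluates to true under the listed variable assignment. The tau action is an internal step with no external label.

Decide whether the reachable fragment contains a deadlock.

Answer: DEADLOCK at state 5

Analysis:
Reachable = {0,3,5,7}
  0: a→3  a→5  tau→5  [deg 3]
  3: a→7  tau→0  [deg 2]
  5: ∅  [no exit]
  7: ∅  [no exit]
Path to 5: a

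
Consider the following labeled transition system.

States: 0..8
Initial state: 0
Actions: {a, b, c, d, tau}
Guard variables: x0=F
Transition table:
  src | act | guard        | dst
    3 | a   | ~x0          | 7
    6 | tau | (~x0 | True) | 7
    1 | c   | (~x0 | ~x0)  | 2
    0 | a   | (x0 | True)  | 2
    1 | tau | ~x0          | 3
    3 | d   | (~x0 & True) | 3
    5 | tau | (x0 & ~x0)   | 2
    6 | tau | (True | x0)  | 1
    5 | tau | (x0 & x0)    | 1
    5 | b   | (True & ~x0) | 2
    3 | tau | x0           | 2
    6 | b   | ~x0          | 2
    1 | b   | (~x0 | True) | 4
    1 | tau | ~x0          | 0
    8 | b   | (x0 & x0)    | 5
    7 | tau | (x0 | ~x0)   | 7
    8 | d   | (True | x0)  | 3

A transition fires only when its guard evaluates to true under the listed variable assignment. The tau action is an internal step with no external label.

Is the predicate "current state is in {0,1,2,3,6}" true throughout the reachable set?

Answer: INVARIANT HOLDS

Trace:
Allowed set {0,1,2,3,6}
Reachable = {0,2}
  0: ✓
  2: ✓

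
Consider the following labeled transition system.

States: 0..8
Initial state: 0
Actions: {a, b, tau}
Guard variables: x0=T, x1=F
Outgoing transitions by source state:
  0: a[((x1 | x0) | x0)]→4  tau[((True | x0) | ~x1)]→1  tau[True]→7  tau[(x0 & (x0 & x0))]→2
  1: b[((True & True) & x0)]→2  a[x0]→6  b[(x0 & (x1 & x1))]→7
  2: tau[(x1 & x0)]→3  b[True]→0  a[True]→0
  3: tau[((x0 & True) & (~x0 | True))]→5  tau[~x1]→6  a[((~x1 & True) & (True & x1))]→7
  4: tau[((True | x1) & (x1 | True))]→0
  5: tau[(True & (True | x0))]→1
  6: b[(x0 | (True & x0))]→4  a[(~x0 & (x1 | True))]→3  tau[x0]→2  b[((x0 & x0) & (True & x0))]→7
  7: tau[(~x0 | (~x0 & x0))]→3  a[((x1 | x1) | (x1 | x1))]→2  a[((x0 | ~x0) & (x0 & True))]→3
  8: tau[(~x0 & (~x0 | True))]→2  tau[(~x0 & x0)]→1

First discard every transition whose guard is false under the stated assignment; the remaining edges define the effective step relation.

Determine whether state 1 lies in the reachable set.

Guard filter leaves 16 enabled edge(s).
Layer 0: {0}
Layer 1: {1,2,4,7}  now seen {0,1,2,4,7}
Layer 2: {3,6}  now seen {0,1,2,3,4,6,7}
Layer 3: {5}  now seen {0,1,2,3,4,5,6,7}
Reach set: {0,1,2,3,4,5,6,7}
trace reaching 1: tau

Answer: REACHABLE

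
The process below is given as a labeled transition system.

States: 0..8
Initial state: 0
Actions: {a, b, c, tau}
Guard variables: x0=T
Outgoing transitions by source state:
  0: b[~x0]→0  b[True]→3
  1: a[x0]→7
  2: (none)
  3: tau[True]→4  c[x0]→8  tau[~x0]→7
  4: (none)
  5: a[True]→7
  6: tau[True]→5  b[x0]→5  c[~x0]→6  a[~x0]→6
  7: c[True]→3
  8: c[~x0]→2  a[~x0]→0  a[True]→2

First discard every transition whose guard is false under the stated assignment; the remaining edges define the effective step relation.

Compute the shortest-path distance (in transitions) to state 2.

Layered search for 2:
  L0 = {0}
  L1 = {3}
  L2 = {4,8}
  L3 = {2}
2 enters at depth 3; path b·c·a

Answer: 3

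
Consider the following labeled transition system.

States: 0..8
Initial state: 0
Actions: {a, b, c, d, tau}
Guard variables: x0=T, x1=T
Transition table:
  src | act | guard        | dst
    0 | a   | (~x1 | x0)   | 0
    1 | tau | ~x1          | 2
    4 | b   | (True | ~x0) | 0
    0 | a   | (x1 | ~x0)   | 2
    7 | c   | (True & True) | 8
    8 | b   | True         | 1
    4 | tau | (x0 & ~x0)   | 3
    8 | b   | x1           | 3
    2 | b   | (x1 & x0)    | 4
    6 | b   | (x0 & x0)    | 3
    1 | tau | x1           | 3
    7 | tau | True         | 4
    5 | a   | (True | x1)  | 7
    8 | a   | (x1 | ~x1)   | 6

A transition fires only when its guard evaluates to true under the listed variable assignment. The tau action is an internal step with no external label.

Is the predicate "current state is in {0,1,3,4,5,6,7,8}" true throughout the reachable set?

Allowed set {0,1,3,4,5,6,7,8}
R = {0,2,4}
  0: safe
  2: ✗ unsafe
  4: safe
counterexample path to 2: a

Answer: INVARIANT VIOLATED at state 2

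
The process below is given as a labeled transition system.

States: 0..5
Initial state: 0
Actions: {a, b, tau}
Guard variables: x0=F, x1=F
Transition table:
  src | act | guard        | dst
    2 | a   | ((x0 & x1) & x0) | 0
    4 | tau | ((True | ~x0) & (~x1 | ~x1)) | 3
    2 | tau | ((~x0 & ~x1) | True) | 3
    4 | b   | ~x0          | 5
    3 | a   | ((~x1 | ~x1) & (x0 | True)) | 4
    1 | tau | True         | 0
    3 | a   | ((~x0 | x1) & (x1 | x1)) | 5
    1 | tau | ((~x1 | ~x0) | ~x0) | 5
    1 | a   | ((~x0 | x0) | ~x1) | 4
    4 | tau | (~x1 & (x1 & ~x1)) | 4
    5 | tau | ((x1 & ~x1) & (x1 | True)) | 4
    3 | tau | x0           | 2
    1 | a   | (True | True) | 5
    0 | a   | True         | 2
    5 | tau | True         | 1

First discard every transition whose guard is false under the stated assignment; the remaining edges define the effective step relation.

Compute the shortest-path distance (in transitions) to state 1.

Breadth-first toward 1:
  Layer 0: {0}
  Layer 1: {2}
  Layer 2: {3}
  Layer 3: {4}
  Layer 4: {5}
  Layer 5: {1}
depth(1)=5, e.g. a·tau·a·b·tau

Answer: 5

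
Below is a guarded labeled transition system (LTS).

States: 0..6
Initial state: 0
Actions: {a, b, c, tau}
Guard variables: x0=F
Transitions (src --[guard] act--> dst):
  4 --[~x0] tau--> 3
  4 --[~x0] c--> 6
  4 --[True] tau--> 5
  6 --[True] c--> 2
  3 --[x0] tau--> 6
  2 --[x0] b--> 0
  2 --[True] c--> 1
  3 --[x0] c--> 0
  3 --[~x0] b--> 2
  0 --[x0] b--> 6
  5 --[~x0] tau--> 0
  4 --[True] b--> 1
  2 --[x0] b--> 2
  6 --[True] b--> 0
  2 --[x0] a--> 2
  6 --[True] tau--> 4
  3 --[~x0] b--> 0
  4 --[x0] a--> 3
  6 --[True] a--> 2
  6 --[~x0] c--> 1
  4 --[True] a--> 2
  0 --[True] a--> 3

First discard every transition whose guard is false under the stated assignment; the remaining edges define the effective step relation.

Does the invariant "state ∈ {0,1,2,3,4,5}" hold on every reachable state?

Answer: INVARIANT HOLDS

Trace:
Safe = {0,1,2,3,4,5}
R = {0,1,2,3}
  0: ok
  1: ok
  2: ok
  3: ok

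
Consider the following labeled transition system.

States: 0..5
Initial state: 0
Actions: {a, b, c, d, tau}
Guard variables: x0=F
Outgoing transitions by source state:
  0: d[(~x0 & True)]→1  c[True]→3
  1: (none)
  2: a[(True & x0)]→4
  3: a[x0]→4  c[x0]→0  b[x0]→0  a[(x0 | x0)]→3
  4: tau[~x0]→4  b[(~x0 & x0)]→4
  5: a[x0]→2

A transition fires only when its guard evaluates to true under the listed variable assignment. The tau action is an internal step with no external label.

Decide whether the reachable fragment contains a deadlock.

Reachable = {0,1,3}
  0: c→3  d→1  [2 out]
  1: ∅  [deadlock]
  3: ∅  [deadlock]
trace reaching 1: d

Answer: DEADLOCK at state 1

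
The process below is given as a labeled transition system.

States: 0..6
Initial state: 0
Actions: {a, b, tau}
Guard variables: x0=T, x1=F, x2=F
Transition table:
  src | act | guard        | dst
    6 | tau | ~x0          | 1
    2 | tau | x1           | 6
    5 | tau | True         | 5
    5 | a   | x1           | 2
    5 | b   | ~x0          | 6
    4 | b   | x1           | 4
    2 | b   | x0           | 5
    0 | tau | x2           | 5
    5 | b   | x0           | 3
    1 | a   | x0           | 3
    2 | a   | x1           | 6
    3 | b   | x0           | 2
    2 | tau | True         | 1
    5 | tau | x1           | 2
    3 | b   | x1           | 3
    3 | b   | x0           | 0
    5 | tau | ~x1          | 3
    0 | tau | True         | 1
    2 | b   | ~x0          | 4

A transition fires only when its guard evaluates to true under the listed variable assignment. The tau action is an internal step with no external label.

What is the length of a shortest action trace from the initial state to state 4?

Answer: UNREACHABLE

Working:
Layered search for 4:
  L0 = {0}
  L1 = {1}
  L2 = {3}
  L3 = {2}
  L4 = {5}
4 never appears.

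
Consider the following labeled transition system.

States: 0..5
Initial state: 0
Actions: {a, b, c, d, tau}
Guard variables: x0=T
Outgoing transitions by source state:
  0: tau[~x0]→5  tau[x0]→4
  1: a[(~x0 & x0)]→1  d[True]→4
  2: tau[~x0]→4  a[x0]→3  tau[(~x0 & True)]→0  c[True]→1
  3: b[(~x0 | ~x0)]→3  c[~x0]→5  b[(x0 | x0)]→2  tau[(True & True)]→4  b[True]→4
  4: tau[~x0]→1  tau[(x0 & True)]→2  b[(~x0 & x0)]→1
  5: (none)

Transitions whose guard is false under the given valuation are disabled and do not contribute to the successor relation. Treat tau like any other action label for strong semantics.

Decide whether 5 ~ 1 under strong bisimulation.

Answer: NOT BISIMILAR

Trace:
Bisimulation quotient by refinement:
  P[0] = {{0,1,2,3,4,5}}
  P[1] = {{0,4},{1},{2},{3},{5}}
  P[2] = {{0},{1},{2},{3},{4},{5}}
stable after 3 split(s): 6 block(s)
class of 5: {5}; class of 1: {1}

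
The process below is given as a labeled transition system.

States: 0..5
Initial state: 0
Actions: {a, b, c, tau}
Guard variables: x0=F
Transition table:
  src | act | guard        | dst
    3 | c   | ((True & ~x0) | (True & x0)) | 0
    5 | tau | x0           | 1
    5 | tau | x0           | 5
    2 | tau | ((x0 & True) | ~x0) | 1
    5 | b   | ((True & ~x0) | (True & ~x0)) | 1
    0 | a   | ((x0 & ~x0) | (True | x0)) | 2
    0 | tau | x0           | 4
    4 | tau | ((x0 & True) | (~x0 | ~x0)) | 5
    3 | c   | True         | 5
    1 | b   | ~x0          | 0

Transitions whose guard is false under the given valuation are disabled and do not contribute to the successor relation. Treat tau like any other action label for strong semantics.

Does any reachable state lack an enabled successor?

R = {0,1,2}
  0: a→2  [deg 1]
  1: b→0  [deg 1]
  2: tau→1  [deg 1]

Answer: DEADLOCK-FREE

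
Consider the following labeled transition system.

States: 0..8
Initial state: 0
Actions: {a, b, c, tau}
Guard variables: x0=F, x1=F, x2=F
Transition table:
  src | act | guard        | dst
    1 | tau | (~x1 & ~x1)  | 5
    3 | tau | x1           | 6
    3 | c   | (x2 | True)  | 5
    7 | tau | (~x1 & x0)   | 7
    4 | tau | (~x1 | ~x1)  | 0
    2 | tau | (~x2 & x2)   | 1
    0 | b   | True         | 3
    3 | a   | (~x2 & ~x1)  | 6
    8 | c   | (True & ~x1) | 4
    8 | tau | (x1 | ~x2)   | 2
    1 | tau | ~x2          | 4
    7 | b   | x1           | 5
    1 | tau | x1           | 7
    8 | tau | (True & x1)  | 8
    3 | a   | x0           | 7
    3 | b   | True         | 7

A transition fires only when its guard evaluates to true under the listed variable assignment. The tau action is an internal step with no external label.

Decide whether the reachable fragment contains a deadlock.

Answer: DEADLOCK at state 5

Trace:
Reachable = {0,3,5,6,7}
  0: b→3  [1 out]
  3: a→6  b→7  c→5  [3 out]
  5: ∅  [no exit]
  6: ∅  [no exit]
  7: ∅  [no exit]
witness 5: b·c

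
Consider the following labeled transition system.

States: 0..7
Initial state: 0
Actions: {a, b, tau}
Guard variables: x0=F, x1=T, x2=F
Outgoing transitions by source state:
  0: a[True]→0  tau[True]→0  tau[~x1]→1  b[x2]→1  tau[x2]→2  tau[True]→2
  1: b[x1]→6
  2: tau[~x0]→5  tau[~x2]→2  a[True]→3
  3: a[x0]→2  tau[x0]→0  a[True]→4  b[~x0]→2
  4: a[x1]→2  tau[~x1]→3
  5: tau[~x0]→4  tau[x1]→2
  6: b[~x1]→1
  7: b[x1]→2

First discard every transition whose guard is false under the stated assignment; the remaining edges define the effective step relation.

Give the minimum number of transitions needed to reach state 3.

Answer: 2

Analysis:
Breadth-first toward 3:
  Layer 0: {0}
  Layer 1: {2}
  Layer 2: {3,5}
first hit 3 at d=2 via tau·a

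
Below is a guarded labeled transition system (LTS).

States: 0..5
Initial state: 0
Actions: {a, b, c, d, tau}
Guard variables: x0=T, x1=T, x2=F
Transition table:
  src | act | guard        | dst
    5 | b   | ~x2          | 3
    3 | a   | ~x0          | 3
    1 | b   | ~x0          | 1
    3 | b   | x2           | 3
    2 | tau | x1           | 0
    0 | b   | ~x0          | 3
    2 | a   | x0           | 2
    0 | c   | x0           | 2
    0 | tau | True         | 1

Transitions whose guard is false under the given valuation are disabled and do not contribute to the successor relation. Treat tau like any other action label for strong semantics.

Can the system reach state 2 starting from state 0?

Answer: REACHABLE

Trace:
After dropping false guards: 5 live edges.
Layer 0: {0}
Layer 1: {1,2}  now seen {0,1,2}
Reach set: {0,1,2}
Path to 2: c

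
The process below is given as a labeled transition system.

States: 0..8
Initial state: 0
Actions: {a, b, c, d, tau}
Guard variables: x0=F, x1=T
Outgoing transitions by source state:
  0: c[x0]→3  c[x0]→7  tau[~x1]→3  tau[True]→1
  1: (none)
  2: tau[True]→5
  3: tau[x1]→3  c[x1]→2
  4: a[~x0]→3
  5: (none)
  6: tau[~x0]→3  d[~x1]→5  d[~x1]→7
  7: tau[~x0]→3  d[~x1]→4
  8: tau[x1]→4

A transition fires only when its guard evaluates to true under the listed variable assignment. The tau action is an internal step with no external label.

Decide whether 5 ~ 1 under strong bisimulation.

Answer: BISIMILAR

Trace:
Compute ~ classes (split until stable):
  π0 = {{0,1,2,3,4,5,6,7,8}}
  π1 = {{0,2,6,7,8},{1,5},{3},{4}}
  π2 = {{0,2},{1,5},{3},{4},{6,7},{8}}
6 equivalence class(es) (converged in 3)
[5]={1,5}  [1]={1,5}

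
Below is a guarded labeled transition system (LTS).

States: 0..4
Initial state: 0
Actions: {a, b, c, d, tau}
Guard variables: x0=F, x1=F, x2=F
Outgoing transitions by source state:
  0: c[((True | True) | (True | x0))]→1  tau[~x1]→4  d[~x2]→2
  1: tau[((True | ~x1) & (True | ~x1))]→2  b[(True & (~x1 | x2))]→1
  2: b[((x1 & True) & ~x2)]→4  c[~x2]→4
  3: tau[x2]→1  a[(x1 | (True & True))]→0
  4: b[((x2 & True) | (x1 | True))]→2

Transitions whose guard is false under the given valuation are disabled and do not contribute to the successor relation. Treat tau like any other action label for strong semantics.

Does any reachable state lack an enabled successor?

R = {0,1,2,4}
  0: c→1  d→2  tau→4  [3 out]
  1: b→1  tau→2  [2 out]
  2: c→4  [1 out]
  4: b→2  [1 out]

Answer: DEADLOCK-FREE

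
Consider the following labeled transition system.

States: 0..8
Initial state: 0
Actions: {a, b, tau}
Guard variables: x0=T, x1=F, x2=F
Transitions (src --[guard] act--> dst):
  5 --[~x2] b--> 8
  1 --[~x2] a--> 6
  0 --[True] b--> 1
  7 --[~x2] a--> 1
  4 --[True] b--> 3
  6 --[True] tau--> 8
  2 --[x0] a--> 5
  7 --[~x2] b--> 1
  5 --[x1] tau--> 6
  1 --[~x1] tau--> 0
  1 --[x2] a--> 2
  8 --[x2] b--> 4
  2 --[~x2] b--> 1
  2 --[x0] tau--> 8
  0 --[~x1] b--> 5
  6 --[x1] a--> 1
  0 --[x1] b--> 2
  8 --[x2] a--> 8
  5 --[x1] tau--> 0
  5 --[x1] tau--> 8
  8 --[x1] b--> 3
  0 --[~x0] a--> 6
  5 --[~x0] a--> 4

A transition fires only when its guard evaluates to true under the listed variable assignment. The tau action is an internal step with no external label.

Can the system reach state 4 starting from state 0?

Answer: UNREACHABLE

Trace:
After dropping false guards: 12 live edges.
depth 0: {0}
depth 1: {1,5}  cumulative {0,1,5}
depth 2: {6,8}  cumulative {0,1,5,6,8}
Reach set: {0,1,5,6,8}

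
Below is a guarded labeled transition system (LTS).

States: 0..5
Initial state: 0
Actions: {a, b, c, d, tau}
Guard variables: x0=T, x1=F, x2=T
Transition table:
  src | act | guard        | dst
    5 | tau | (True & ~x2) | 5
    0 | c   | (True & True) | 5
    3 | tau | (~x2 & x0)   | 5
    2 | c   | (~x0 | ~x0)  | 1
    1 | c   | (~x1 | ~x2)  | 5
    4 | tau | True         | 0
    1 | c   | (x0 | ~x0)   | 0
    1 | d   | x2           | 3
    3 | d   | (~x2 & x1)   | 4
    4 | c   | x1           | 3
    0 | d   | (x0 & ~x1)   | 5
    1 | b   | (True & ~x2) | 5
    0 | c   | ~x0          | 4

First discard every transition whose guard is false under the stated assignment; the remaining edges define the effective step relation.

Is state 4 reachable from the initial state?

Answer: UNREACHABLE

Analysis:
6 transition(s) survive guard evaluation.
depth 0: {0}
depth 1: {5}  cumulative {0,5}
Reachable = {0,5}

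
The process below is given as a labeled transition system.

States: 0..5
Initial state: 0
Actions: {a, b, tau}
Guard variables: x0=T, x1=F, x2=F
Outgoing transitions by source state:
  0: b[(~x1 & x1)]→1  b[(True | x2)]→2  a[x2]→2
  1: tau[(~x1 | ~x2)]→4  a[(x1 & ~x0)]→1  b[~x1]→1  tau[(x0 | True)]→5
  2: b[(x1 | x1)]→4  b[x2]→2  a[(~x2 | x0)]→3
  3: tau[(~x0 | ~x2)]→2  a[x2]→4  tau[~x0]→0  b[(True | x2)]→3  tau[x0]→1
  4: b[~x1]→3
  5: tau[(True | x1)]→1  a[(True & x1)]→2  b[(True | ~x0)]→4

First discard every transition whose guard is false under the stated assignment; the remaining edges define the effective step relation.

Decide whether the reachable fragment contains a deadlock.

Reachable = {0,1,2,3,4,5}
  0: b→2  [deg 1]
  1: b→1  tau→4  tau→5  [deg 3]
  2: a→3  [deg 1]
  3: b→3  tau→1  tau→2  [deg 3]
  4: b→3  [deg 1]
  5: b→4  tau→1  [deg 2]

Answer: DEADLOCK-FREE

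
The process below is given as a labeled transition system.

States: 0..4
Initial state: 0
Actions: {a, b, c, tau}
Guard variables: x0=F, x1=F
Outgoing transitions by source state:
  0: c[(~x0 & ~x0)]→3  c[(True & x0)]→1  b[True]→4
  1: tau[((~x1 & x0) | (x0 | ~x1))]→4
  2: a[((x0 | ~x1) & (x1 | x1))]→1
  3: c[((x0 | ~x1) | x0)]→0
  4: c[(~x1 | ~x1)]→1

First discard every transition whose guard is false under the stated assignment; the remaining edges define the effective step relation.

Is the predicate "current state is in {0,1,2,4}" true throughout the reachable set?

Inv-set: {0,1,2,4}
Reach set: {0,1,3,4}
  0: ✓
  1: ✓
  3: outside
  4: ✓
witness against invariant: c → 3

Answer: INVARIANT VIOLATED at state 3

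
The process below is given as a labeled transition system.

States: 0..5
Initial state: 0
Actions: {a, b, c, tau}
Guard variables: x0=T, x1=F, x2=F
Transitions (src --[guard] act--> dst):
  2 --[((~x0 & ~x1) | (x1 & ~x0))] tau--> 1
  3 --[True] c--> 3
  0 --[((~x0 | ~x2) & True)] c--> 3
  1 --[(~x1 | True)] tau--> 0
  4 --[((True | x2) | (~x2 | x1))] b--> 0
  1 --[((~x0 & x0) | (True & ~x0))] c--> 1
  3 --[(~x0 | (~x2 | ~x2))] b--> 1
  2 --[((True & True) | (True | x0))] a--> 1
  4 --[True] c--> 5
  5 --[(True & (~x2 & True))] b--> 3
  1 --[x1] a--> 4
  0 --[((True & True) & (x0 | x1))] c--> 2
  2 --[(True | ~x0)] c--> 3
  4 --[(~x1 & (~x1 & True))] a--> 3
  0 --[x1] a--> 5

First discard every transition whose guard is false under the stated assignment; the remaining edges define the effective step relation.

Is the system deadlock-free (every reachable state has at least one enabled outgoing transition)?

Reachable = {0,1,2,3}
  0: c→2  c→3  [2 out]
  1: tau→0  [1 out]
  2: a→1  c→3  [2 out]
  3: b→1  c→3  [2 out]

Answer: DEADLOCK-FREE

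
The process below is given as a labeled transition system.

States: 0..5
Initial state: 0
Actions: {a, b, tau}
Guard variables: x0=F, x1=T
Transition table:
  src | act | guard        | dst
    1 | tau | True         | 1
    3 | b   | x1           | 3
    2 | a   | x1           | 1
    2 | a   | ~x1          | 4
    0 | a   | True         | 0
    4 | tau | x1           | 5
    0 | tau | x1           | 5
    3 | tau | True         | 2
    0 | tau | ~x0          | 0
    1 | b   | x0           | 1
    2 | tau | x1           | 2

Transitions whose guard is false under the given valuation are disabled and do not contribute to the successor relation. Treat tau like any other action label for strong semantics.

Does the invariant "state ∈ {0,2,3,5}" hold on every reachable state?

Allowed set {0,2,3,5}
Reach set: {0,5}
  0: ok
  5: ok

Answer: INVARIANT HOLDS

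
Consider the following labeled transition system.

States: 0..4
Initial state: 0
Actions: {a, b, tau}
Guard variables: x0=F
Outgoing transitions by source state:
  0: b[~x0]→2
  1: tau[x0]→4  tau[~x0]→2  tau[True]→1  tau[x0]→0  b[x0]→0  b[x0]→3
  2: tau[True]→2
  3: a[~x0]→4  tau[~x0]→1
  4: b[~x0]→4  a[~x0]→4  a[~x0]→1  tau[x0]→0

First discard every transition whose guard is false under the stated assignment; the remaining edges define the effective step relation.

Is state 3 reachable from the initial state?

After dropping false guards: 9 live edges.
L0 = {0}
L1 = {2}  total {0,2}
Reach set: {0,2}

Answer: UNREACHABLE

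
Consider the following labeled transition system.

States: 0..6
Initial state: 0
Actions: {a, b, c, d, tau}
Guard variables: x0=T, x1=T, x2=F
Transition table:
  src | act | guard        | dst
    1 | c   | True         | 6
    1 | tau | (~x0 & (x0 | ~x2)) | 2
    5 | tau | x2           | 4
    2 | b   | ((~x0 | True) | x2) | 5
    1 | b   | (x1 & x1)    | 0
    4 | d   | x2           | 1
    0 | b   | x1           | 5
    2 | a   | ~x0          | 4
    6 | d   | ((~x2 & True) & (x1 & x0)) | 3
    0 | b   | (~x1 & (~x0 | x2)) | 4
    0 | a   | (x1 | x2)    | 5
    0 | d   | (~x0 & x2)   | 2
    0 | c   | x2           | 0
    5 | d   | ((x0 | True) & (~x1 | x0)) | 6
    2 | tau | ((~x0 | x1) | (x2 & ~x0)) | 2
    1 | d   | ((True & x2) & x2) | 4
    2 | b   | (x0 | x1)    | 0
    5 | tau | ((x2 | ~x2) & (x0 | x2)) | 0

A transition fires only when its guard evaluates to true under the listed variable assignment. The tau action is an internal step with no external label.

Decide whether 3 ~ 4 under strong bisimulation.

Answer: BISIMILAR

Working:
Compute ~ classes (split until stable):
  π0 = {{0,1,2,3,4,5,6}}
  π1 = {{0},{1},{2},{3,4},{5},{6}}
stable after 2 split(s): 6 block(s)
[3]={3,4}  [4]={3,4}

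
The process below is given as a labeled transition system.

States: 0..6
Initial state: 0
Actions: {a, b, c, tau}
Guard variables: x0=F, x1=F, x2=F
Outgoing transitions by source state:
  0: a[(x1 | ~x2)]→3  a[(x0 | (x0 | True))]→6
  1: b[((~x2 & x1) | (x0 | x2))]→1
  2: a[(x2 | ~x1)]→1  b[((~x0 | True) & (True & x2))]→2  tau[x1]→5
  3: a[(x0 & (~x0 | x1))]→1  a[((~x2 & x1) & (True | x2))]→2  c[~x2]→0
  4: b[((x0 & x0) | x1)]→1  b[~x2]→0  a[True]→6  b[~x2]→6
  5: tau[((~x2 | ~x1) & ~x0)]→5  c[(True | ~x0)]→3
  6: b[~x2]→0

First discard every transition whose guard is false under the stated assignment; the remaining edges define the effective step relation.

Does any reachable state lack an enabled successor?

Answer: DEADLOCK-FREE

Trace:
R = {0,3,6}
  0: a→3  a→6  [2 exit(s)]
  3: c→0  [1 exit(s)]
  6: b→0  [1 exit(s)]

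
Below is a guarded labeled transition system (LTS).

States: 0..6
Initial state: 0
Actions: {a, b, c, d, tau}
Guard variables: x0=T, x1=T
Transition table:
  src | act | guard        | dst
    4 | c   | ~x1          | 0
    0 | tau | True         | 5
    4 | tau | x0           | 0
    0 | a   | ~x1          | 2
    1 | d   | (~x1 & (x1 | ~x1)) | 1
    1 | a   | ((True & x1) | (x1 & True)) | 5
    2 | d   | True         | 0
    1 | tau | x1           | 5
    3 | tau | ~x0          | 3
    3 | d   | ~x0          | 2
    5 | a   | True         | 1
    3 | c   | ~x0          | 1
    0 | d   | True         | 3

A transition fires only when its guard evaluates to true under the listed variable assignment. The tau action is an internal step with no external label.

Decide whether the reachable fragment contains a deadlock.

Answer: DEADLOCK at state 3

Working:
Reach set: {0,1,3,5}
  0: d→3  tau→5  [2 out]
  1: a→5  tau→5  [2 out]
  3: ∅  [no exit]
  5: a→1  [1 out]
witness 3: d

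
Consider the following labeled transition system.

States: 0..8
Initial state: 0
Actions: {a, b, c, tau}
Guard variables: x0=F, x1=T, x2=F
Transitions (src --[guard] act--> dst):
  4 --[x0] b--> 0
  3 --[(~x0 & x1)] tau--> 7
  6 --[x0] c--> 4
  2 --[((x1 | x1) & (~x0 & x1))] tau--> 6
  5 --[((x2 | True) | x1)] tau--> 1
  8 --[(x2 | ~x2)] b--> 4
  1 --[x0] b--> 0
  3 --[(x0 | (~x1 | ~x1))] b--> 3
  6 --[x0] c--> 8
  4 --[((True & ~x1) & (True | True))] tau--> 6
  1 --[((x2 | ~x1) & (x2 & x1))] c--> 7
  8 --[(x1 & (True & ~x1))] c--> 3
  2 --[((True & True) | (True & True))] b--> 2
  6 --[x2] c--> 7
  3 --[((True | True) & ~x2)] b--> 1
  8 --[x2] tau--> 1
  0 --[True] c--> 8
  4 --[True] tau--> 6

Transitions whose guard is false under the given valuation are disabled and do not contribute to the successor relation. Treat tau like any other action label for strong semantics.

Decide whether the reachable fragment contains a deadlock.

Answer: DEADLOCK at state 6

Working:
R = {0,4,6,8}
  0: c→8  [1 exit(s)]
  4: tau→6  [1 exit(s)]
  6: ∅  [no exit]
  8: b→4  [1 exit(s)]
witness 6: c·b·tau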